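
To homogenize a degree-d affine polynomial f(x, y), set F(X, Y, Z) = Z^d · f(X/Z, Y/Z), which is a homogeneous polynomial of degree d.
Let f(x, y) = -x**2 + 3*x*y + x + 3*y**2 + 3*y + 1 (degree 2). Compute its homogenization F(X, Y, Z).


F(X, Y, Z) = -X**2 + 3*X*Y + X*Z + 3*Y**2 + 3*Y*Z + Z**2

deg(f) = 2.
Substitute x = X/Z, y = Y/Z into f, then multiply by Z^2.
  monomial -1·x^2·y^0 ↦ -1·X^2·Y^0·Z^0.
  monomial 3·x^1·y^1 ↦ 3·X^1·Y^1·Z^0.
  monomial 1·x^1·y^0 ↦ 1·X^1·Y^0·Z^1.
  monomial 3·x^0·y^2 ↦ 3·X^0·Y^2·Z^0.
  monomial 3·x^0·y^1 ↦ 3·X^0·Y^1·Z^1.
  monomial 1·x^0·y^0 ↦ 1·X^0·Y^0·Z^2.
Collecting: F(X, Y, Z) = -X**2 + 3*X*Y + X*Z + 3*Y**2 + 3*Y*Z + Z**2.


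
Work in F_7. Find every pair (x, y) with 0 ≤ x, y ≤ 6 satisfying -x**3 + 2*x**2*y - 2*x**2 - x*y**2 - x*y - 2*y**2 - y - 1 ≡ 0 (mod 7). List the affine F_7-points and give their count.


Affine F_7-points: {(0, 5), (1, 1), (1, 6), (3, 3), (3, 4), (4, 3), (4, 5), (5, 4)}; count = 8.

For each of the 49 pairs (x, y) ∈ F_7², evaluate f(x, y) mod 7. Record the zeros.
  x = 0: [0↦6, 1↦3, 2↦3, 3↦6, 4↦5, 5↦0, 6↦5]  zeros at y ∈ {5}
  x = 1: [0↦3, 1↦0, 2↦5, 3↦4, 4↦4, 5↦5, 6↦0]  zeros at y ∈ {1, 6}
  x = 2: [0↦4, 1↦5, 2↦5, 3↦4, 4↦2, 5↦6, 6↦2]  zeros at y ∈ ∅
  x = 3: [0↦3, 1↦5, 2↦4, 3↦0, 4↦0, 5↦4, 6↦5]  zeros at y ∈ {3, 4}
  x = 4: [0↦1, 1↦1, 2↦3, 3↦0, 4↦6, 5↦0, 6↦3]  zeros at y ∈ {3, 5}
  x = 5: [0↦6, 1↦1, 2↦3, 3↦5, 4↦0, 5↦2, 6↦4]  zeros at y ∈ {4}
  x = 6: [0↦5, 1↦6, 2↦5, 3↦2, 4↦4, 5↦4, 6↦2]  zeros at y ∈ ∅
Collecting zeros: affine points = {(0, 5), (1, 1), (1, 6), (3, 3), (3, 4), (4, 3), (4, 5), (5, 4)}.
Total count |C(F_7)_aff| = 8.


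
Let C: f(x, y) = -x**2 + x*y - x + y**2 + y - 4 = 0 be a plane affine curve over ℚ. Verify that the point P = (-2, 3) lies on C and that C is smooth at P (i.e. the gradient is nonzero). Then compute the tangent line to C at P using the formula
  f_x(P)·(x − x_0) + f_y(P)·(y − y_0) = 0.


Tangent line at P: 6*x + 5*y - 3 = 0.

Step 1: f(-2, 3) = 0, so P lies on C.
Step 2: partial derivatives
  f_x(x, y) = -2*x + y - 1, f_y(x, y) = x + 2*y + 1.
  f_x(P) = 6, f_y(P) = 5 (gradient nonzero, so P is smooth).
Step 3: tangent line at P: 6·(x − -2) + 5·(y − 3) = 0.
Expanding: 6*x + 5*y - 3 = 0.


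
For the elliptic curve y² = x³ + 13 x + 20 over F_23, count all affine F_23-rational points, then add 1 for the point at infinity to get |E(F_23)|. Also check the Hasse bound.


Affine points = {(2, 10), (2, 13), (5, 7), (5, 16), (10, 0), (12, 8), (12, 15), (14, 5), (14, 18), (15, 5), (15, 18), (16, 0), (17, 5), (17, 18), (20, 0), (21, 3), (21, 20), (22, 11), (22, 12)}; affine count = 19; |E(F_23)| = 20.

Discriminant check: Δ ∝ 4a³ + 27b² = 4·13³ + 27·20² = 4·2197 + 27·400 ≡ 15 (mod 23). Nonzero ⇒ E is nonsingular.
For each x ∈ F_23, compute rhs = x³ + 13·x + 20 mod 23, then count y ∈ F_23 with y² ≡ rhs.
  x = 0: rhs = 20, matching y values: none (0 points).
  x = 1: rhs = 11, matching y values: none (0 points).
  x = 2: rhs = 8, matching y values: 10, 13 (2 points).
  x = 3: rhs = 17, matching y values: none (0 points).
  x = 4: rhs = 21, matching y values: none (0 points).
  x = 5: rhs = 3, matching y values: 7, 16 (2 points).
  x = 6: rhs = 15, matching y values: none (0 points).
  x = 7: rhs = 17, matching y values: none (0 points).
  x = 8: rhs = 15, matching y values: none (0 points).
  x = 9: rhs = 15, matching y values: none (0 points).
  x = 10: rhs = 0, matching y values: 0 (1 points).
  x = 11: rhs = 22, matching y values: none (0 points).
  x = 12: rhs = 18, matching y values: 8, 15 (2 points).
  x = 13: rhs = 17, matching y values: none (0 points).
  x = 14: rhs = 2, matching y values: 5, 18 (2 points).
  x = 15: rhs = 2, matching y values: 5, 18 (2 points).
  x = 16: rhs = 0, matching y values: 0 (1 points).
  x = 17: rhs = 2, matching y values: 5, 18 (2 points).
  x = 18: rhs = 14, matching y values: none (0 points).
  x = 19: rhs = 19, matching y values: none (0 points).
  x = 20: rhs = 0, matching y values: 0 (1 points).
  x = 21: rhs = 9, matching y values: 3, 20 (2 points).
  x = 22: rhs = 6, matching y values: 11, 12 (2 points).
Total affine count: 19.
Full point count |E(F_23)| = 19 + 1 = 20.
Hasse bound: |20 − (23+1)| = |-4| = 4 ≤ 2√23 ≈ 9.5917 ✓.


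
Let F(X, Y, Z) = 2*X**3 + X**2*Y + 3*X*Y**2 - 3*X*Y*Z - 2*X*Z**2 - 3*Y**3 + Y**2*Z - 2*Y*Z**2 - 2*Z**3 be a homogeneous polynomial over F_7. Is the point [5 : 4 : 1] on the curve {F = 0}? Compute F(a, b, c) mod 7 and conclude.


F(5,4,1) ≡ 5 (mod 7); P is NOT on the curve.

Evaluate F(5, 4, 1) term-by-term (mod 7).
  2*X**3 ↦ 2·125·1·1 = 250
  X**2*Y ↦ 1·25·4·1 = 100
  3*X*Y**2 ↦ 3·5·16·1 = 240
  -3*X*Y*Z ↦ -3·5·4·1 = -60
  -2*X*Z**2 ↦ -2·5·1·1 = -10
  -3*Y**3 ↦ -3·1·64·1 = -192
  Y**2*Z ↦ 1·1·16·1 = 16
  -2*Y*Z**2 ↦ -2·1·4·1 = -8
  -2*Z**3 ↦ -2·1·1·1 = -2
Sum: F(5, 4, 1) = (250) + (100) + (240) + (-60) + (-10) + (-192) + (16) + (-8) + (-2) = 334.
Reducing mod 7: 334 ≡ 5 (mod 7).
Since F(a, b, c) ≡ 5 ≠ 0 (mod 7), P does NOT lie on the curve.


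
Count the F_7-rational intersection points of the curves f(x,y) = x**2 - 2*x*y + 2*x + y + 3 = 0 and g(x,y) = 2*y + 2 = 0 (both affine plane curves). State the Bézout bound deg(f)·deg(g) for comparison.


Common zeros: {(1, 6), (2, 6)}; count = 2; Bézout bound = 2.

deg(f) = 2, deg(g) = 1, so Bézout bound = 2.
Scan x ∈ F_7. For each x, list the y ∈ F_7 with f(x, y) ≡ 0 and those with g(x, y) ≡ 0 (mod 7); the common zeros in that column are the intersection.
  x = 0: f ≡ 0 at y ∈ {4}; g ≡ 0 at y ∈ {6}; common: ∅.
  x = 1: f ≡ 0 at y ∈ {6}; g ≡ 0 at y ∈ {6}; common: {6}.
  x = 2: f ≡ 0 at y ∈ {6}; g ≡ 0 at y ∈ {6}; common: {6}.
  x = 3: f ≡ 0 at y ∈ {5}; g ≡ 0 at y ∈ {6}; common: ∅.
  x = 4: f ≡ 0 at y ∈ ∅; g ≡ 0 at y ∈ {6}; common: ∅.
  x = 5: f ≡ 0 at y ∈ {5}; g ≡ 0 at y ∈ {6}; common: ∅.
  x = 6: f ≡ 0 at y ∈ {4}; g ≡ 0 at y ∈ {6}; common: ∅.
Collecting: common zeros = {(1, 6), (2, 6)}, so the count is 2.
Comparison with the Bézout bound: 2 ≤ 2 = deg(f)·deg(g), as expected for curves with no common component (the bound is attained).


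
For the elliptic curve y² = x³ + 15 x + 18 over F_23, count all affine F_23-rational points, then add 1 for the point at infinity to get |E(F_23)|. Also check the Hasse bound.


Affine points = {(0, 8), (0, 15), (4, 2), (4, 21), (6, 5), (6, 18), (7, 11), (7, 12), (8, 11), (8, 12), (9, 10), (9, 13), (10, 8), (10, 15), (13, 8), (13, 15), (18, 5), (18, 18), (19, 3), (19, 20), (21, 7), (21, 16), (22, 5), (22, 18)}; affine count = 24; |E(F_23)| = 25.

Discriminant check: Δ ∝ 4a³ + 27b² = 4·15³ + 27·18² = 4·3375 + 27·324 ≡ 7 (mod 23). Nonzero ⇒ E is nonsingular.
For each x ∈ F_23, compute rhs = x³ + 15·x + 18 mod 23, then count y ∈ F_23 with y² ≡ rhs.
  x = 0: rhs = 18, matching y values: 8, 15 (2 points).
  x = 1: rhs = 11, matching y values: none (0 points).
  x = 2: rhs = 10, matching y values: none (0 points).
  x = 3: rhs = 21, matching y values: none (0 points).
  x = 4: rhs = 4, matching y values: 2, 21 (2 points).
  x = 5: rhs = 11, matching y values: none (0 points).
  x = 6: rhs = 2, matching y values: 5, 18 (2 points).
  x = 7: rhs = 6, matching y values: 11, 12 (2 points).
  x = 8: rhs = 6, matching y values: 11, 12 (2 points).
  x = 9: rhs = 8, matching y values: 10, 13 (2 points).
  x = 10: rhs = 18, matching y values: 8, 15 (2 points).
  x = 11: rhs = 19, matching y values: none (0 points).
  x = 12: rhs = 17, matching y values: none (0 points).
  x = 13: rhs = 18, matching y values: 8, 15 (2 points).
  x = 14: rhs = 5, matching y values: none (0 points).
  x = 15: rhs = 7, matching y values: none (0 points).
  x = 16: rhs = 7, matching y values: none (0 points).
  x = 17: rhs = 11, matching y values: none (0 points).
  x = 18: rhs = 2, matching y values: 5, 18 (2 points).
  x = 19: rhs = 9, matching y values: 3, 20 (2 points).
  x = 20: rhs = 15, matching y values: none (0 points).
  x = 21: rhs = 3, matching y values: 7, 16 (2 points).
  x = 22: rhs = 2, matching y values: 5, 18 (2 points).
Total affine count: 24.
Full point count |E(F_23)| = 24 + 1 = 25.
Hasse bound: |25 − (23+1)| = |1| = 1 ≤ 2√23 ≈ 9.5917 ✓.


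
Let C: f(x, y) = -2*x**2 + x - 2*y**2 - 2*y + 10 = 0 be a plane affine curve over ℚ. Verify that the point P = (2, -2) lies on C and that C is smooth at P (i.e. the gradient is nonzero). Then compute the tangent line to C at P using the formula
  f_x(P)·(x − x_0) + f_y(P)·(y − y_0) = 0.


Tangent line at P: -7*x + 6*y + 26 = 0.

Step 1: f(2, -2) = 0, so P lies on C.
Step 2: partial derivatives
  f_x(x, y) = 1 - 4*x, f_y(x, y) = -4*y - 2.
  f_x(P) = -7, f_y(P) = 6 (gradient nonzero, so P is smooth).
Step 3: tangent line at P: -7·(x − 2) + 6·(y − -2) = 0.
Expanding: -7*x + 6*y + 26 = 0.


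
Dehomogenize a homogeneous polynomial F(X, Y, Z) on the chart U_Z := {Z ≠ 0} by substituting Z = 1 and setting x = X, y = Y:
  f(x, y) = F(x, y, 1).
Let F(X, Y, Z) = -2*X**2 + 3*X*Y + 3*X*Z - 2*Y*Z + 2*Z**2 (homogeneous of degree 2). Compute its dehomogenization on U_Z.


f(x, y) = -2*x**2 + 3*x*y + 3*x - 2*y + 2

On U_Z we set Z = 1. Each monomial c·X^i·Y^j·Z^k in F becomes c·x^i·y^j·1^k = c·x^i·y^j.
Substituting Z = 1: F(X, Y, 1) = -2*x**2 + 3*x*y + 3*x - 2*y + 2.
Note: deg(f) ≤ deg(F) = 2; strict inequality happens when F is divisible by Z (lost terms).


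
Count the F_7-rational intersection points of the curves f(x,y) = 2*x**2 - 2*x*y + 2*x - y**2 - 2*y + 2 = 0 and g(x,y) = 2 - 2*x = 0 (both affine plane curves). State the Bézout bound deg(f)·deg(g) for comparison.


Common zeros: ∅; count = 0; Bézout bound = 2.

deg(f) = 2, deg(g) = 1, so Bézout bound = 2.
Scan x ∈ F_7. For each x, list the y ∈ F_7 with f(x, y) ≡ 0 and those with g(x, y) ≡ 0 (mod 7); the common zeros in that column are the intersection.
  x = 0: f ≡ 0 at y ∈ ∅; g ≡ 0 at y ∈ ∅; common: ∅.
  x = 1: f ≡ 0 at y ∈ ∅; g ≡ 0 at y ∈ {0, 1, 2, 3, 4, 5, 6}; common: ∅.
  x = 2: f ≡ 0 at y ∈ {0, 1}; g ≡ 0 at y ∈ ∅; common: ∅.
  x = 3: f ≡ 0 at y ∈ {3}; g ≡ 0 at y ∈ ∅; common: ∅.
  x = 4: f ≡ 0 at y ∈ {0, 4}; g ≡ 0 at y ∈ ∅; common: ∅.
  x = 5: f ≡ 0 at y ∈ {1}; g ≡ 0 at y ∈ ∅; common: ∅.
  x = 6: f ≡ 0 at y ∈ {3, 4}; g ≡ 0 at y ∈ ∅; common: ∅.
Collecting: common zeros = ∅, so the count is 0.
Comparison with the Bézout bound: 0 ≤ 2 = deg(f)·deg(g), as expected for curves with no common component (the affine F_7-count falls short of the bound because intersections may lie at infinity, over extension fields, or carry multiplicity).


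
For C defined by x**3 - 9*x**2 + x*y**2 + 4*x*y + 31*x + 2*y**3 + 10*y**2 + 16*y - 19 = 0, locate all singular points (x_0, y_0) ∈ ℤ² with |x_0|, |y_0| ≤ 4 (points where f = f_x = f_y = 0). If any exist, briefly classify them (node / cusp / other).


Singular points: {(3, -2)}; classification: cusp.

Compute partial derivatives:
  f_x = 3*x**2 - 18*x + y**2 + 4*y + 31.
  f_y = 2*x*y + 4*x + 6*y**2 + 20*y + 16.
Scan x_0 ∈ {−4, ..., 4}. For each x_0, f_y(x_0, y) is a polynomial in y; find its integer roots y ∈ {−4, ..., 4}, then test f_x and f at those candidates.
  x = -4: f_y(-4, y) = 6*y**2 + 12*y; vanishes at y ∈ {-2, 0}. (-4, -2): f_x = 147 ≠ 0; (-4, 0): f_x = 151 ≠ 0.
  x = -3: f_y(-3, y) = 6*y**2 + 14*y + 4; vanishes at y ∈ {-2}. (-3, -2): f_x = 108 ≠ 0.
  x = -2: f_y(-2, y) = 6*y**2 + 16*y + 8; vanishes at y ∈ {-2}. (-2, -2): f_x = 75 ≠ 0.
  x = -1: f_y(-1, y) = 6*y**2 + 18*y + 12; vanishes at y ∈ {-2, -1}. (-1, -2): f_x = 48 ≠ 0; (-1, -1): f_x = 49 ≠ 0.
  x = 0: f_y(0, y) = 6*y**2 + 20*y + 16; vanishes at y ∈ {-2}. (0, -2): f_x = 27 ≠ 0.
  x = 1: f_y(1, y) = 6*y**2 + 22*y + 20; vanishes at y ∈ {-2}. (1, -2): f_x = 12 ≠ 0.
  x = 2: f_y(2, y) = 6*y**2 + 24*y + 24; vanishes at y ∈ {-2}. (2, -2): f_x = 3 ≠ 0.
  x = 3: f_y(3, y) = 6*y**2 + 26*y + 28; vanishes at y ∈ {-2}. (3, -2): f_x = 0, f = 0 — SINGULAR.
  x = 4: f_y(4, y) = 6*y**2 + 28*y + 32; vanishes at y ∈ {-2}. (4, -2): f_x = 3 ≠ 0.
Only singular point on the grid: (3, -2).
Classify: substitute x = 3 + u, y = -2 + v and expand: f = u**3 + u*v**2 + 2*v**3 + v**2.
No constant or linear terms (consistent with a singular point). Quadratic part: v**2. Cubic part: u**3 + u*v**2 + 2*v**3.
The quadratic part v**2 is a perfect square, so there is a single (double) tangent line v = 0, i.e. y = -2. Restricting the cubic part to that line (v = 0) leaves u**3 ≠ 0, so f is not divisible by v and the branch is v² ≈ -u**3 to lowest order — this is a cusp.
Classification: cusp.


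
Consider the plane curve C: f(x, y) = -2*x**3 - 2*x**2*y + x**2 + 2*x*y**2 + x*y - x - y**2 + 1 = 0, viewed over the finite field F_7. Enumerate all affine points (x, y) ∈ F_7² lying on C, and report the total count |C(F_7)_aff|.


Affine F_7-points: {(0, 1), (0, 6), (5, 6)}; count = 3.

For each of the 49 pairs (x, y) ∈ F_7², evaluate f(x, y) mod 7. Record the zeros.
  x = 0: [0↦1, 1↦0, 2↦4, 3↦6, 4↦6, 5↦4, 6↦0]  zeros at y ∈ {1, 6}
  x = 1: [0↦6, 1↦6, 2↦1, 3↦5, 4↦4, 5↦5, 6↦1]  zeros at y ∈ ∅
  x = 2: [0↦1, 1↦5, 2↦1, 3↦3, 4↦4, 5↦4, 6↦3]  zeros at y ∈ ∅
  x = 3: [0↦2, 1↦6, 2↦6, 3↦2, 4↦1, 5↦3, 6↦1]  zeros at y ∈ ∅
  x = 4: [0↦4, 1↦4, 2↦4, 3↦4, 4↦4, 5↦4, 6↦4]  zeros at y ∈ ∅
  x = 5: [0↦2, 1↦1, 2↦4, 3↦4, 4↦1, 5↦2, 6↦0]  zeros at y ∈ {6}
  x = 6: [0↦5, 1↦6, 2↦1, 3↦4, 4↦1, 5↦6, 6↦5]  zeros at y ∈ ∅
Collecting zeros: affine points = {(0, 1), (0, 6), (5, 6)}.
Total count |C(F_7)_aff| = 3.


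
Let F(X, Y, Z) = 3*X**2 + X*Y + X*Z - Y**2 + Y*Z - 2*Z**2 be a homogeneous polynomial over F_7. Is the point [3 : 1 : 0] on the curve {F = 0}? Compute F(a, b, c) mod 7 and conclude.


F(3,1,0) ≡ 1 (mod 7); P is NOT on the curve.

Evaluate F(3, 1, 0) term-by-term (mod 7).
  3*X**2 ↦ 3·9·1·1 = 27
  X*Y ↦ 1·3·1·1 = 3
  X*Z ↦ 1·3·1·0 = 0
  -Y**2 ↦ -1·1·1·1 = -1
  Y*Z ↦ 1·1·1·0 = 0
  -2*Z**2 ↦ -2·1·1·0 = 0
Sum: F(3, 1, 0) = (27) + (3) + (0) + (-1) + (0) + (0) = 29.
Reducing mod 7: 29 ≡ 1 (mod 7).
Since F(a, b, c) ≡ 1 ≠ 0 (mod 7), P does NOT lie on the curve.


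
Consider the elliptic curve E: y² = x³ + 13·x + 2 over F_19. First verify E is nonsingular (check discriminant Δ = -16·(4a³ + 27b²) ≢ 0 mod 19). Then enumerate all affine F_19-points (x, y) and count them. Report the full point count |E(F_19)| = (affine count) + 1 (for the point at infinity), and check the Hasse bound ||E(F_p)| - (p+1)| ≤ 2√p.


Affine points = {(1, 4), (1, 15), (2, 6), (2, 13), (3, 7), (3, 12), (4, 2), (4, 17), (6, 7), (6, 12), (10, 7), (10, 12), (12, 9), (12, 10), (15, 0), (17, 5), (17, 14), (18, 8), (18, 11)}; affine count = 19; |E(F_19)| = 20.

Discriminant check: Δ ∝ 4a³ + 27b² = 4·13³ + 27·2² = 4·2197 + 27·4 ≡ 4 (mod 19). Nonzero ⇒ E is nonsingular.
For each x ∈ F_19, compute rhs = x³ + 13·x + 2 mod 19, then count y ∈ F_19 with y² ≡ rhs.
  x = 0: rhs = 2, matching y values: none (0 points).
  x = 1: rhs = 16, matching y values: 4, 15 (2 points).
  x = 2: rhs = 17, matching y values: 6, 13 (2 points).
  x = 3: rhs = 11, matching y values: 7, 12 (2 points).
  x = 4: rhs = 4, matching y values: 2, 17 (2 points).
  x = 5: rhs = 2, matching y values: none (0 points).
  x = 6: rhs = 11, matching y values: 7, 12 (2 points).
  x = 7: rhs = 18, matching y values: none (0 points).
  x = 8: rhs = 10, matching y values: none (0 points).
  x = 9: rhs = 12, matching y values: none (0 points).
  x = 10: rhs = 11, matching y values: 7, 12 (2 points).
  x = 11: rhs = 13, matching y values: none (0 points).
  x = 12: rhs = 5, matching y values: 9, 10 (2 points).
  x = 13: rhs = 12, matching y values: none (0 points).
  x = 14: rhs = 2, matching y values: none (0 points).
  x = 15: rhs = 0, matching y values: 0 (1 points).
  x = 16: rhs = 12, matching y values: none (0 points).
  x = 17: rhs = 6, matching y values: 5, 14 (2 points).
  x = 18: rhs = 7, matching y values: 8, 11 (2 points).
Total affine count: 19.
Full point count |E(F_19)| = 19 + 1 = 20.
Hasse bound: |20 − (19+1)| = |0| = 0 ≤ 2√19 ≈ 8.7178 ✓.


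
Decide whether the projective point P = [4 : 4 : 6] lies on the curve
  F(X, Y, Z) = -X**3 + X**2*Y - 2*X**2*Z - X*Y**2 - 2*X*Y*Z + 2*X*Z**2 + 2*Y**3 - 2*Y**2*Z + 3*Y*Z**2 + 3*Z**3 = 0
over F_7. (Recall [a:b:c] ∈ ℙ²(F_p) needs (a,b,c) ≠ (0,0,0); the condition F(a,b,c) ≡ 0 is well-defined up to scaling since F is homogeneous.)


F(4,4,6) ≡ 2 (mod 7); P is NOT on the curve.

Evaluate F(4, 4, 6) term-by-term (mod 7).
  -X**3 ↦ -1·64·1·1 = -64
  X**2*Y ↦ 1·16·4·1 = 64
  -2*X**2*Z ↦ -2·16·1·6 = -192
  -X*Y**2 ↦ -1·4·16·1 = -64
  -2*X*Y*Z ↦ -2·4·4·6 = -192
  2*X*Z**2 ↦ 2·4·1·36 = 288
  2*Y**3 ↦ 2·1·64·1 = 128
  -2*Y**2*Z ↦ -2·1·16·6 = -192
  3*Y*Z**2 ↦ 3·1·4·36 = 432
  3*Z**3 ↦ 3·1·1·216 = 648
Sum: F(4, 4, 6) = (-64) + (64) + (-192) + (-64) + (-192) + (288) + (128) + (-192) + (432) + (648) = 856.
Reducing mod 7: 856 ≡ 2 (mod 7).
Since F(a, b, c) ≡ 2 ≠ 0 (mod 7), P does NOT lie on the curve.


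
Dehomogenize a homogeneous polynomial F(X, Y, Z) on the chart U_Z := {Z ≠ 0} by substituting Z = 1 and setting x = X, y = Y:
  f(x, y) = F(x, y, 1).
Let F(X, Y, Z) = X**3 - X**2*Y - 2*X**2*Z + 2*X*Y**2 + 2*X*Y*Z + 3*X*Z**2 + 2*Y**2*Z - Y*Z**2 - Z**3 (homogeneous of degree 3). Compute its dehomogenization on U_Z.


f(x, y) = x**3 - x**2*y - 2*x**2 + 2*x*y**2 + 2*x*y + 3*x + 2*y**2 - y - 1

On U_Z we set Z = 1. Each monomial c·X^i·Y^j·Z^k in F becomes c·x^i·y^j·1^k = c·x^i·y^j.
Substituting Z = 1: F(X, Y, 1) = x**3 - x**2*y - 2*x**2 + 2*x*y**2 + 2*x*y + 3*x + 2*y**2 - y - 1.
Note: deg(f) ≤ deg(F) = 3; strict inequality happens when F is divisible by Z (lost terms).


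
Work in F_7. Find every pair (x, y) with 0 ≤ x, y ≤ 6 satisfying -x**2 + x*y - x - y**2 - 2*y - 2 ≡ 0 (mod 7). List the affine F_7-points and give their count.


Affine F_7-points: {(3, 0), (3, 1), (4, 1), (5, 5), (6, 5), (6, 6)}; count = 6.

For each of the 49 pairs (x, y) ∈ F_7², evaluate f(x, y) mod 7. Record the zeros.
  x = 0: [0↦5, 1↦2, 2↦4, 3↦4, 4↦2, 5↦5, 6↦6]  zeros at y ∈ ∅
  x = 1: [0↦3, 1↦1, 2↦4, 3↦5, 4↦4, 5↦1, 6↦3]  zeros at y ∈ ∅
  x = 2: [0↦6, 1↦5, 2↦2, 3↦4, 4↦4, 5↦2, 6↦5]  zeros at y ∈ ∅
  x = 3: [0↦0, 1↦0, 2↦5, 3↦1, 4↦2, 5↦1, 6↦5]  zeros at y ∈ {0, 1}
  x = 4: [0↦6, 1↦0, 2↦6, 3↦3, 4↦5, 5↦5, 6↦3]  zeros at y ∈ {1}
  x = 5: [0↦3, 1↦5, 2↦5, 3↦3, 4↦6, 5↦0, 6↦6]  zeros at y ∈ {5}
  x = 6: [0↦5, 1↦1, 2↦2, 3↦1, 4↦5, 5↦0, 6↦0]  zeros at y ∈ {5, 6}
Collecting zeros: affine points = {(3, 0), (3, 1), (4, 1), (5, 5), (6, 5), (6, 6)}.
Total count |C(F_7)_aff| = 6.


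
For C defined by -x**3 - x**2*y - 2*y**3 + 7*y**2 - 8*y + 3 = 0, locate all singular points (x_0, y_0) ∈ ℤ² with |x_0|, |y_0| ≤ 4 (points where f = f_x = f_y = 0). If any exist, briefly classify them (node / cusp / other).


Singular points: {(0, 1)}; classification: node.

Compute partial derivatives:
  f_x = -3*x**2 - 2*x*y.
  f_y = -x**2 - 6*y**2 + 14*y - 8.
Scan x_0 ∈ {−4, ..., 4}. For each x_0, f_y(x_0, y) is a polynomial in y; find its integer roots y ∈ {−4, ..., 4}, then test f_x and f at those candidates.
  x = -4: f_y(-4, y) = -6*y**2 + 14*y - 24; no integer root y with |y| ≤ 4.
  x = -3: f_y(-3, y) = -6*y**2 + 14*y - 17; no integer root y with |y| ≤ 4.
  x = -2: f_y(-2, y) = -6*y**2 + 14*y - 12; no integer root y with |y| ≤ 4.
  x = -1: f_y(-1, y) = -6*y**2 + 14*y - 9; no integer root y with |y| ≤ 4.
  x = 0: f_y(0, y) = -6*y**2 + 14*y - 8; vanishes at y ∈ {1}. (0, 1): f_x = 0, f = 0 — SINGULAR.
  x = 1: f_y(1, y) = -6*y**2 + 14*y - 9; no integer root y with |y| ≤ 4.
  x = 2: f_y(2, y) = -6*y**2 + 14*y - 12; no integer root y with |y| ≤ 4.
  x = 3: f_y(3, y) = -6*y**2 + 14*y - 17; no integer root y with |y| ≤ 4.
  x = 4: f_y(4, y) = -6*y**2 + 14*y - 24; no integer root y with |y| ≤ 4.
Only singular point on the grid: (0, 1).
Classify: substitute x = 0 + u, y = 1 + v and expand: f = -u**3 - u**2*v - u**2 - 2*v**3 + v**2.
No constant or linear terms (consistent with a singular point). Quadratic part: -u**2 + v**2. Cubic part: -u**3 - u**2*v - 2*v**3.
The quadratic part v**2 - u**2 = (v − u)(v + u) splits into two distinct linear factors, so there are two distinct tangent lines y − 1 = ±(x − 0) — this is a node (ordinary double point).
Classification: node.


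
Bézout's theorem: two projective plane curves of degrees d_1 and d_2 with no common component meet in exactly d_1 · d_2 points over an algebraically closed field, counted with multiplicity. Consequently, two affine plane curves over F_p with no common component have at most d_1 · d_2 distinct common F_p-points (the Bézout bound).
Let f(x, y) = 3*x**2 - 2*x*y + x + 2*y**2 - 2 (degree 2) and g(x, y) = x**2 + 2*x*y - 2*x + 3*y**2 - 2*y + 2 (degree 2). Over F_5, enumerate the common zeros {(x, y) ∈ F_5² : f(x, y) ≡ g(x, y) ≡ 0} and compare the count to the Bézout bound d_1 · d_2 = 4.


Common zeros: {(4, 0)}; count = 1; Bézout bound = 4.

deg(f) = 2, deg(g) = 2, so Bézout bound = 4.
Scan x ∈ F_5. For each x, list the y ∈ F_5 with f(x, y) ≡ 0 and those with g(x, y) ≡ 0 (mod 5); the common zeros in that column are the intersection.
  x = 0: f ≡ 0 at y ∈ {1, 4}; g ≡ 0 at y ∈ {2}; common: ∅.
  x = 1: f ≡ 0 at y ∈ ∅; g ≡ 0 at y ∈ ∅; common: ∅.
  x = 2: f ≡ 0 at y ∈ {1}; g ≡ 0 at y ∈ {3}; common: ∅.
  x = 3: f ≡ 0 at y ∈ ∅; g ≡ 0 at y ∈ {0, 2}; common: ∅.
  x = 4: f ≡ 0 at y ∈ {0, 4}; g ≡ 0 at y ∈ {0, 3}; common: {0}.
Collecting: common zeros = {(4, 0)}, so the count is 1.
Comparison with the Bézout bound: 1 ≤ 4 = deg(f)·deg(g), as expected for curves with no common component (the affine F_5-count falls short of the bound because intersections may lie at infinity, over extension fields, or carry multiplicity).


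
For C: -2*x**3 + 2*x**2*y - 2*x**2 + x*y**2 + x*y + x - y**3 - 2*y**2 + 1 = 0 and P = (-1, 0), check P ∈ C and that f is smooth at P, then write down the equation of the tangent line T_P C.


Tangent line at P: -x + y - 1 = 0.

Step 1: f(-1, 0) = 0, so P lies on C.
Step 2: partial derivatives
  f_x(x, y) = -6*x**2 + 4*x*y - 4*x + y**2 + y + 1, f_y(x, y) = 2*x**2 + 2*x*y + x - 3*y**2 - 4*y.
  f_x(P) = -1, f_y(P) = 1 (gradient nonzero, so P is smooth).
Step 3: tangent line at P: -1·(x − -1) + 1·(y − 0) = 0.
Expanding: -x + y - 1 = 0.


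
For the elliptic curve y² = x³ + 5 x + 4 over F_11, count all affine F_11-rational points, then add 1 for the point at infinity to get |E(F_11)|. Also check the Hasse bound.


Affine points = {(0, 2), (0, 9), (2, 0), (4, 0), (5, 0), (10, 3), (10, 8)}; affine count = 7; |E(F_11)| = 8.

Discriminant check: Δ ∝ 4a³ + 27b² = 4·5³ + 27·4² = 4·125 + 27·16 ≡ 8 (mod 11). Nonzero ⇒ E is nonsingular.
For each x ∈ F_11, compute rhs = x³ + 5·x + 4 mod 11, then count y ∈ F_11 with y² ≡ rhs.
  x = 0: rhs = 4, matching y values: 2, 9 (2 points).
  x = 1: rhs = 10, matching y values: none (0 points).
  x = 2: rhs = 0, matching y values: 0 (1 points).
  x = 3: rhs = 2, matching y values: none (0 points).
  x = 4: rhs = 0, matching y values: 0 (1 points).
  x = 5: rhs = 0, matching y values: 0 (1 points).
  x = 6: rhs = 8, matching y values: none (0 points).
  x = 7: rhs = 8, matching y values: none (0 points).
  x = 8: rhs = 6, matching y values: none (0 points).
  x = 9: rhs = 8, matching y values: none (0 points).
  x = 10: rhs = 9, matching y values: 3, 8 (2 points).
Total affine count: 7.
Full point count |E(F_11)| = 7 + 1 = 8.
Hasse bound: |8 − (11+1)| = |-4| = 4 ≤ 2√11 ≈ 6.6332 ✓.


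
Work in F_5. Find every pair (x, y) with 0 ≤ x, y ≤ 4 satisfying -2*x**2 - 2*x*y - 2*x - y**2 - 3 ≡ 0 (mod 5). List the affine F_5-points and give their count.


Affine F_5-points: {(1, 1), (1, 2), (2, 0), (2, 1)}; count = 4.

For each of the 25 pairs (x, y) ∈ F_5², evaluate f(x, y) mod 5. Record the zeros.
  x = 0: [0↦2, 1↦1, 2↦3, 3↦3, 4↦1]  zeros at y ∈ ∅
  x = 1: [0↦3, 1↦0, 2↦0, 3↦3, 4↦4]  zeros at y ∈ {1, 2}
  x = 2: [0↦0, 1↦0, 2↦3, 3↦4, 4↦3]  zeros at y ∈ {0, 1}
  x = 3: [0↦3, 1↦1, 2↦2, 3↦1, 4↦3]  zeros at y ∈ ∅
  x = 4: [0↦2, 1↦3, 2↦2, 3↦4, 4↦4]  zeros at y ∈ ∅
Collecting zeros: affine points = {(1, 1), (1, 2), (2, 0), (2, 1)}.
Total count |C(F_5)_aff| = 4.


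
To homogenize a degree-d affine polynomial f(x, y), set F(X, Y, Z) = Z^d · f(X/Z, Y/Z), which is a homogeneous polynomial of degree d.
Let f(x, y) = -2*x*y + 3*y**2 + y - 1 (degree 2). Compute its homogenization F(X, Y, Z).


F(X, Y, Z) = -2*X*Y + 3*Y**2 + Y*Z - Z**2

deg(f) = 2.
Substitute x = X/Z, y = Y/Z into f, then multiply by Z^2.
  monomial -2·x^1·y^1 ↦ -2·X^1·Y^1·Z^0.
  monomial 3·x^0·y^2 ↦ 3·X^0·Y^2·Z^0.
  monomial 1·x^0·y^1 ↦ 1·X^0·Y^1·Z^1.
  monomial -1·x^0·y^0 ↦ -1·X^0·Y^0·Z^2.
Collecting: F(X, Y, Z) = -2*X*Y + 3*Y**2 + Y*Z - Z**2.


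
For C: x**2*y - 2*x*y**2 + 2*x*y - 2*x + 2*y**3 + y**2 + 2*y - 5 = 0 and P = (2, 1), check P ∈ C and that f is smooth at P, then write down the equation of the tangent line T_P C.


Tangent line at P: 2*x + 10*y - 14 = 0.

Step 1: f(2, 1) = 0, so P lies on C.
Step 2: partial derivatives
  f_x(x, y) = 2*x*y - 2*y**2 + 2*y - 2, f_y(x, y) = x**2 - 4*x*y + 2*x + 6*y**2 + 2*y + 2.
  f_x(P) = 2, f_y(P) = 10 (gradient nonzero, so P is smooth).
Step 3: tangent line at P: 2·(x − 2) + 10·(y − 1) = 0.
Expanding: 2*x + 10*y - 14 = 0.


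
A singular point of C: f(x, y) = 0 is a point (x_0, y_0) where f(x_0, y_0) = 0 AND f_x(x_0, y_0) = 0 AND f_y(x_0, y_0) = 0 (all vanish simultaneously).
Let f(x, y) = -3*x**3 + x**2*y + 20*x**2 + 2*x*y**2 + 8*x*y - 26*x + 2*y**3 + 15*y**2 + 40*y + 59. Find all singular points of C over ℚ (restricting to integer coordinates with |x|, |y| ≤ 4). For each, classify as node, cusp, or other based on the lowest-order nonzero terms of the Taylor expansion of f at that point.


Singular points: {(2, -3)}; classification: node.

Compute partial derivatives:
  f_x = -9*x**2 + 2*x*y + 40*x + 2*y**2 + 8*y - 26.
  f_y = x**2 + 4*x*y + 8*x + 6*y**2 + 30*y + 40.
Scan x_0 ∈ {−4, ..., 4}. For each x_0, f_y(x_0, y) is a polynomial in y; find its integer roots y ∈ {−4, ..., 4}, then test f_x and f at those candidates.
  x = -4: f_y(-4, y) = 6*y**2 + 14*y + 24; no integer root y with |y| ≤ 4.
  x = -3: f_y(-3, y) = 6*y**2 + 18*y + 25; no integer root y with |y| ≤ 4.
  x = -2: f_y(-2, y) = 6*y**2 + 22*y + 28; no integer root y with |y| ≤ 4.
  x = -1: f_y(-1, y) = 6*y**2 + 26*y + 33; no integer root y with |y| ≤ 4.
  x = 0: f_y(0, y) = 6*y**2 + 30*y + 40; no integer root y with |y| ≤ 4.
  x = 1: f_y(1, y) = 6*y**2 + 34*y + 49; no integer root y with |y| ≤ 4.
  x = 2: f_y(2, y) = 6*y**2 + 38*y + 60; vanishes at y ∈ {-3}. (2, -3): f_x = 0, f = 0 — SINGULAR.
  x = 3: f_y(3, y) = 6*y**2 + 42*y + 73; no integer root y with |y| ≤ 4.
  x = 4: f_y(4, y) = 6*y**2 + 46*y + 88; vanishes at y ∈ {-4}. (4, -4): f_x = -42 ≠ 0.
Only singular point on the grid: (2, -3).
Classify: substitute x = 2 + u, y = -3 + v and expand: f = -3*u**3 + u**2*v - u**2 + 2*u*v**2 + 2*v**3 + v**2.
No constant or linear terms (consistent with a singular point). Quadratic part: -u**2 + v**2. Cubic part: -3*u**3 + u**2*v + 2*u*v**2 + 2*v**3.
The quadratic part v**2 - u**2 = (v − u)(v + u) splits into two distinct linear factors, so there are two distinct tangent lines y − -3 = ±(x − 2) — this is a node (ordinary double point).
Classification: node.


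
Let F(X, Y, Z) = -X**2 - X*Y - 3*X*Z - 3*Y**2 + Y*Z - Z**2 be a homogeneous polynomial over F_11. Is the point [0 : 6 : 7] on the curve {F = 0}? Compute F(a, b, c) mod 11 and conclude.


F(0,6,7) ≡ 6 (mod 11); P is NOT on the curve.

Evaluate F(0, 6, 7) term-by-term (mod 11).
  -X**2 ↦ -1·0·1·1 = 0
  -X*Y ↦ -1·0·6·1 = 0
  -3*X*Z ↦ -3·0·1·7 = 0
  -3*Y**2 ↦ -3·1·36·1 = -108
  Y*Z ↦ 1·1·6·7 = 42
  -Z**2 ↦ -1·1·1·49 = -49
Sum: F(0, 6, 7) = (0) + (0) + (0) + (-108) + (42) + (-49) = -115.
Reducing mod 11: -115 ≡ 6 (mod 11).
Since F(a, b, c) ≡ 6 ≠ 0 (mod 11), P does NOT lie on the curve.


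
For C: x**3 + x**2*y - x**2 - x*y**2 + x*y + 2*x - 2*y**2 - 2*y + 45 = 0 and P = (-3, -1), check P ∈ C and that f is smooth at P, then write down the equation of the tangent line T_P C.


Tangent line at P: 39*x + 2*y + 119 = 0.

Step 1: f(-3, -1) = 0, so P lies on C.
Step 2: partial derivatives
  f_x(x, y) = 3*x**2 + 2*x*y - 2*x - y**2 + y + 2, f_y(x, y) = x**2 - 2*x*y + x - 4*y - 2.
  f_x(P) = 39, f_y(P) = 2 (gradient nonzero, so P is smooth).
Step 3: tangent line at P: 39·(x − -3) + 2·(y − -1) = 0.
Expanding: 39*x + 2*y + 119 = 0.


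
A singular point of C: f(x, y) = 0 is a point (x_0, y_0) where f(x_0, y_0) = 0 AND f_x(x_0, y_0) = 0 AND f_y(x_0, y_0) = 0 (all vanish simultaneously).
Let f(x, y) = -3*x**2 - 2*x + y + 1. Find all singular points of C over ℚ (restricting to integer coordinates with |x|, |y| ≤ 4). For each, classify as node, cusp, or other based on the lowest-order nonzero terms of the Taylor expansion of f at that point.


No singular points in the scanned grid; C is smooth there.

Compute partial derivatives:
  f_x = -6*x - 2.
  f_y = 1.
f_y = 1 is a nonzero constant, so f_y never vanishes: no point (x, y) can satisfy f = f_x = f_y = 0. In particular no (x, y) ∈ {−4, ..., 4}² is singular; the curve is smooth.


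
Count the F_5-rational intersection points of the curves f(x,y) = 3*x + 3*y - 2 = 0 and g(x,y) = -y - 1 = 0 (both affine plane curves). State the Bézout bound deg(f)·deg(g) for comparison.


Common zeros: {(0, 4)}; count = 1; Bézout bound = 1.

deg(f) = 1, deg(g) = 1, so Bézout bound = 1.
Scan x ∈ F_5. For each x, list the y ∈ F_5 with f(x, y) ≡ 0 and those with g(x, y) ≡ 0 (mod 5); the common zeros in that column are the intersection.
  x = 0: f ≡ 0 at y ∈ {4}; g ≡ 0 at y ∈ {4}; common: {4}.
  x = 1: f ≡ 0 at y ∈ {3}; g ≡ 0 at y ∈ {4}; common: ∅.
  x = 2: f ≡ 0 at y ∈ {2}; g ≡ 0 at y ∈ {4}; common: ∅.
  x = 3: f ≡ 0 at y ∈ {1}; g ≡ 0 at y ∈ {4}; common: ∅.
  x = 4: f ≡ 0 at y ∈ {0}; g ≡ 0 at y ∈ {4}; common: ∅.
Collecting: common zeros = {(0, 4)}, so the count is 1.
Comparison with the Bézout bound: 1 ≤ 1 = deg(f)·deg(g), as expected for curves with no common component (the bound is attained).


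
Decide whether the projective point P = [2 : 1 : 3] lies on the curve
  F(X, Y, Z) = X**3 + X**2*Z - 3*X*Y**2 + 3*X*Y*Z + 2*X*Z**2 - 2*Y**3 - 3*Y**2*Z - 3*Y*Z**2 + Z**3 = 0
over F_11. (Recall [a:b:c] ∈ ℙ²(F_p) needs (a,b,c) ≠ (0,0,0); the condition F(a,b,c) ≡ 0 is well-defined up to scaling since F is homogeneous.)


F(2,1,3) ≡ 2 (mod 11); P is NOT on the curve.

Evaluate F(2, 1, 3) term-by-term (mod 11).
  X**3 ↦ 1·8·1·1 = 8
  X**2*Z ↦ 1·4·1·3 = 12
  -3*X*Y**2 ↦ -3·2·1·1 = -6
  3*X*Y*Z ↦ 3·2·1·3 = 18
  2*X*Z**2 ↦ 2·2·1·9 = 36
  -2*Y**3 ↦ -2·1·1·1 = -2
  -3*Y**2*Z ↦ -3·1·1·3 = -9
  -3*Y*Z**2 ↦ -3·1·1·9 = -27
  Z**3 ↦ 1·1·1·27 = 27
Sum: F(2, 1, 3) = (8) + (12) + (-6) + (18) + (36) + (-2) + (-9) + (-27) + (27) = 57.
Reducing mod 11: 57 ≡ 2 (mod 11).
Since F(a, b, c) ≡ 2 ≠ 0 (mod 11), P does NOT lie on the curve.


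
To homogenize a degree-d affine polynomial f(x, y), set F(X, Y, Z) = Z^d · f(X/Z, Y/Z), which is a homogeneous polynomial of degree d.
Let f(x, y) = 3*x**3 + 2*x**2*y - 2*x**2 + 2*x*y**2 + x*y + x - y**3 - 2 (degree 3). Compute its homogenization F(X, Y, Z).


F(X, Y, Z) = 3*X**3 + 2*X**2*Y - 2*X**2*Z + 2*X*Y**2 + X*Y*Z + X*Z**2 - Y**3 - 2*Z**3

deg(f) = 3.
Substitute x = X/Z, y = Y/Z into f, then multiply by Z^3.
  monomial 3·x^3·y^0 ↦ 3·X^3·Y^0·Z^0.
  monomial 2·x^2·y^1 ↦ 2·X^2·Y^1·Z^0.
  monomial -2·x^2·y^0 ↦ -2·X^2·Y^0·Z^1.
  monomial 2·x^1·y^2 ↦ 2·X^1·Y^2·Z^0.
  monomial 1·x^1·y^1 ↦ 1·X^1·Y^1·Z^1.
  monomial 1·x^1·y^0 ↦ 1·X^1·Y^0·Z^2.
  monomial -1·x^0·y^3 ↦ -1·X^0·Y^3·Z^0.
  monomial -2·x^0·y^0 ↦ -2·X^0·Y^0·Z^3.
Collecting: F(X, Y, Z) = 3*X**3 + 2*X**2*Y - 2*X**2*Z + 2*X*Y**2 + X*Y*Z + X*Z**2 - Y**3 - 2*Z**3.


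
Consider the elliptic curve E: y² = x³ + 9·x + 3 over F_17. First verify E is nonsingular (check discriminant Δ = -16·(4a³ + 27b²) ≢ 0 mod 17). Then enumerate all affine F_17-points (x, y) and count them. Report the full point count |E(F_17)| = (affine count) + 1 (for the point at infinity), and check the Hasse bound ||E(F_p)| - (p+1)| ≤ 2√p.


Affine points = {(1, 8), (1, 9), (4, 1), (4, 16), (6, 1), (6, 16), (7, 1), (7, 16), (8, 3), (8, 14), (14, 0)}; affine count = 11; |E(F_17)| = 12.

Discriminant check: Δ ∝ 4a³ + 27b² = 4·9³ + 27·3² = 4·729 + 27·9 ≡ 14 (mod 17). Nonzero ⇒ E is nonsingular.
For each x ∈ F_17, compute rhs = x³ + 9·x + 3 mod 17, then count y ∈ F_17 with y² ≡ rhs.
  x = 0: rhs = 3, matching y values: none (0 points).
  x = 1: rhs = 13, matching y values: 8, 9 (2 points).
  x = 2: rhs = 12, matching y values: none (0 points).
  x = 3: rhs = 6, matching y values: none (0 points).
  x = 4: rhs = 1, matching y values: 1, 16 (2 points).
  x = 5: rhs = 3, matching y values: none (0 points).
  x = 6: rhs = 1, matching y values: 1, 16 (2 points).
  x = 7: rhs = 1, matching y values: 1, 16 (2 points).
  x = 8: rhs = 9, matching y values: 3, 14 (2 points).
  x = 9: rhs = 14, matching y values: none (0 points).
  x = 10: rhs = 5, matching y values: none (0 points).
  x = 11: rhs = 5, matching y values: none (0 points).
  x = 12: rhs = 3, matching y values: none (0 points).
  x = 13: rhs = 5, matching y values: none (0 points).
  x = 14: rhs = 0, matching y values: 0 (1 points).
  x = 15: rhs = 11, matching y values: none (0 points).
  x = 16: rhs = 10, matching y values: none (0 points).
Total affine count: 11.
Full point count |E(F_17)| = 11 + 1 = 12.
Hasse bound: |12 − (17+1)| = |-6| = 6 ≤ 2√17 ≈ 8.2462 ✓.


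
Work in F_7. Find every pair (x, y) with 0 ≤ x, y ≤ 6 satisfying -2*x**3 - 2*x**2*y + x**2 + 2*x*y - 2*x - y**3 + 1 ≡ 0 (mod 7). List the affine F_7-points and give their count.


Affine F_7-points: {(0, 1), (0, 2), (0, 4), (3, 1), (4, 0), (4, 2), (4, 5), (5, 2)}; count = 8.

For each of the 49 pairs (x, y) ∈ F_7², evaluate f(x, y) mod 7. Record the zeros.
  x = 0: [0↦1, 1↦0, 2↦0, 3↦2, 4↦0, 5↦2, 6↦2]  zeros at y ∈ {1, 2, 4}
  x = 1: [0↦5, 1↦4, 2↦4, 3↦6, 4↦4, 5↦6, 6↦6]  zeros at y ∈ ∅
  x = 2: [0↦6, 1↦1, 2↦4, 3↦2, 4↦3, 5↦1, 6↦4]  zeros at y ∈ ∅
  x = 3: [0↦6, 1↦0, 2↦2, 3↦6, 4↦6, 5↦3, 6↦5]  zeros at y ∈ {1}
  x = 4: [0↦0, 1↦3, 2↦0, 3↦6, 4↦1, 5↦0, 6↦4]  zeros at y ∈ {0, 2, 5}
  x = 5: [0↦4, 1↦5, 2↦0, 3↦4, 4↦4, 5↦1, 6↦3]  zeros at y ∈ {2}
  x = 6: [0↦6, 1↦1, 2↦4, 3↦2, 4↦3, 5↦1, 6↦4]  zeros at y ∈ ∅
Collecting zeros: affine points = {(0, 1), (0, 2), (0, 4), (3, 1), (4, 0), (4, 2), (4, 5), (5, 2)}.
Total count |C(F_7)_aff| = 8.


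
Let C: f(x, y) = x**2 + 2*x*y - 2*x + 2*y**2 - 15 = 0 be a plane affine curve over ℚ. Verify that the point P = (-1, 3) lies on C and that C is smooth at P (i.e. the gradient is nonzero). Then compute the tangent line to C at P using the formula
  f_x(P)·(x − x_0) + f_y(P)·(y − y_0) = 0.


Tangent line at P: 2*x + 10*y - 28 = 0.

Step 1: f(-1, 3) = 0, so P lies on C.
Step 2: partial derivatives
  f_x(x, y) = 2*x + 2*y - 2, f_y(x, y) = 2*x + 4*y.
  f_x(P) = 2, f_y(P) = 10 (gradient nonzero, so P is smooth).
Step 3: tangent line at P: 2·(x − -1) + 10·(y − 3) = 0.
Expanding: 2*x + 10*y - 28 = 0.


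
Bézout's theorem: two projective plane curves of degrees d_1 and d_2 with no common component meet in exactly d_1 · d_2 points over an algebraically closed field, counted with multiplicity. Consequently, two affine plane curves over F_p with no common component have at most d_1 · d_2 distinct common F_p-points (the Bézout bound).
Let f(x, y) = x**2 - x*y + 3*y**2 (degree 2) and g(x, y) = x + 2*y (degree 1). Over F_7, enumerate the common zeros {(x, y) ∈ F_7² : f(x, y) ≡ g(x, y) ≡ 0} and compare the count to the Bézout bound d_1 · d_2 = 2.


Common zeros: {(0, 0)}; count = 1; Bézout bound = 2.

deg(f) = 2, deg(g) = 1, so Bézout bound = 2.
Scan x ∈ F_7. For each x, list the y ∈ F_7 with f(x, y) ≡ 0 and those with g(x, y) ≡ 0 (mod 7); the common zeros in that column are the intersection.
  x = 0: f ≡ 0 at y ∈ {0}; g ≡ 0 at y ∈ {0}; common: {0}.
  x = 1: f ≡ 0 at y ∈ ∅; g ≡ 0 at y ∈ {3}; common: ∅.
  x = 2: f ≡ 0 at y ∈ ∅; g ≡ 0 at y ∈ {6}; common: ∅.
  x = 3: f ≡ 0 at y ∈ ∅; g ≡ 0 at y ∈ {2}; common: ∅.
  x = 4: f ≡ 0 at y ∈ ∅; g ≡ 0 at y ∈ {5}; common: ∅.
  x = 5: f ≡ 0 at y ∈ ∅; g ≡ 0 at y ∈ {1}; common: ∅.
  x = 6: f ≡ 0 at y ∈ ∅; g ≡ 0 at y ∈ {4}; common: ∅.
Collecting: common zeros = {(0, 0)}, so the count is 1.
Comparison with the Bézout bound: 1 ≤ 2 = deg(f)·deg(g), as expected for curves with no common component (the affine F_7-count falls short of the bound because intersections may lie at infinity, over extension fields, or carry multiplicity).


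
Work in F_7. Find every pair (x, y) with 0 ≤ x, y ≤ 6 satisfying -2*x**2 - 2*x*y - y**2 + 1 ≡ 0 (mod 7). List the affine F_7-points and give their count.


Affine F_7-points: {(0, 1), (0, 6), (1, 6), (2, 0), (2, 3), (5, 0), (5, 4), (6, 1)}; count = 8.

For each of the 49 pairs (x, y) ∈ F_7², evaluate f(x, y) mod 7. Record the zeros.
  x = 0: [0↦1, 1↦0, 2↦4, 3↦6, 4↦6, 5↦4, 6↦0]  zeros at y ∈ {1, 6}
  x = 1: [0↦6, 1↦3, 2↦5, 3↦5, 4↦3, 5↦6, 6↦0]  zeros at y ∈ {6}
  x = 2: [0↦0, 1↦2, 2↦2, 3↦0, 4↦3, 5↦4, 6↦3]  zeros at y ∈ {0, 3}
  x = 3: [0↦4, 1↦4, 2↦2, 3↦5, 4↦6, 5↦5, 6↦2]  zeros at y ∈ ∅
  x = 4: [0↦4, 1↦2, 2↦5, 3↦6, 4↦5, 5↦2, 6↦4]  zeros at y ∈ ∅
  x = 5: [0↦0, 1↦3, 2↦4, 3↦3, 4↦0, 5↦2, 6↦2]  zeros at y ∈ {0, 4}
  x = 6: [0↦6, 1↦0, 2↦6, 3↦3, 4↦5, 5↦5, 6↦3]  zeros at y ∈ {1}
Collecting zeros: affine points = {(0, 1), (0, 6), (1, 6), (2, 0), (2, 3), (5, 0), (5, 4), (6, 1)}.
Total count |C(F_7)_aff| = 8.


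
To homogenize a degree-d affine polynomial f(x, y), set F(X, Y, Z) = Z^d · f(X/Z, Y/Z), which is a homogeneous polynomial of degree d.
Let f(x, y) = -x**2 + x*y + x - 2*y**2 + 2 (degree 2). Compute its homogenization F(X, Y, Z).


F(X, Y, Z) = -X**2 + X*Y + X*Z - 2*Y**2 + 2*Z**2

deg(f) = 2.
Substitute x = X/Z, y = Y/Z into f, then multiply by Z^2.
  monomial -1·x^2·y^0 ↦ -1·X^2·Y^0·Z^0.
  monomial 1·x^1·y^1 ↦ 1·X^1·Y^1·Z^0.
  monomial 1·x^1·y^0 ↦ 1·X^1·Y^0·Z^1.
  monomial -2·x^0·y^2 ↦ -2·X^0·Y^2·Z^0.
  monomial 2·x^0·y^0 ↦ 2·X^0·Y^0·Z^2.
Collecting: F(X, Y, Z) = -X**2 + X*Y + X*Z - 2*Y**2 + 2*Z**2.


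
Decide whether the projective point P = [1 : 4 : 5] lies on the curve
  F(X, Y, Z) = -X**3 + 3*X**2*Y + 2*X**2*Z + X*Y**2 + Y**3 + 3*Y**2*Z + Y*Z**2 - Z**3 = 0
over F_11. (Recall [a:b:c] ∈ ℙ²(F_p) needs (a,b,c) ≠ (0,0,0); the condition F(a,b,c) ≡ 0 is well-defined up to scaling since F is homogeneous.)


F(1,4,5) ≡ 8 (mod 11); P is NOT on the curve.

Evaluate F(1, 4, 5) term-by-term (mod 11).
  -X**3 ↦ -1·1·1·1 = -1
  3*X**2*Y ↦ 3·1·4·1 = 12
  2*X**2*Z ↦ 2·1·1·5 = 10
  X*Y**2 ↦ 1·1·16·1 = 16
  Y**3 ↦ 1·1·64·1 = 64
  3*Y**2*Z ↦ 3·1·16·5 = 240
  Y*Z**2 ↦ 1·1·4·25 = 100
  -Z**3 ↦ -1·1·1·125 = -125
Sum: F(1, 4, 5) = (-1) + (12) + (10) + (16) + (64) + (240) + (100) + (-125) = 316.
Reducing mod 11: 316 ≡ 8 (mod 11).
Since F(a, b, c) ≡ 8 ≠ 0 (mod 11), P does NOT lie on the curve.
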